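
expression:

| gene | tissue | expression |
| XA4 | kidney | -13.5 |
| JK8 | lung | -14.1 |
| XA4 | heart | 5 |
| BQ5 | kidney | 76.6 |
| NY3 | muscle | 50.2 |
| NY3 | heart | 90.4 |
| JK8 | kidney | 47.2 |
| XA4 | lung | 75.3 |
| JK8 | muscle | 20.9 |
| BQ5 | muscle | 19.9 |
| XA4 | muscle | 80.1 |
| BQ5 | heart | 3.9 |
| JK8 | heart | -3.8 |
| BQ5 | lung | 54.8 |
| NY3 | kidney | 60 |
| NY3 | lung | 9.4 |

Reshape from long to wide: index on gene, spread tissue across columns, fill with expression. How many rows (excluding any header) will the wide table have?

4 distinct gene values → 4 rows.

4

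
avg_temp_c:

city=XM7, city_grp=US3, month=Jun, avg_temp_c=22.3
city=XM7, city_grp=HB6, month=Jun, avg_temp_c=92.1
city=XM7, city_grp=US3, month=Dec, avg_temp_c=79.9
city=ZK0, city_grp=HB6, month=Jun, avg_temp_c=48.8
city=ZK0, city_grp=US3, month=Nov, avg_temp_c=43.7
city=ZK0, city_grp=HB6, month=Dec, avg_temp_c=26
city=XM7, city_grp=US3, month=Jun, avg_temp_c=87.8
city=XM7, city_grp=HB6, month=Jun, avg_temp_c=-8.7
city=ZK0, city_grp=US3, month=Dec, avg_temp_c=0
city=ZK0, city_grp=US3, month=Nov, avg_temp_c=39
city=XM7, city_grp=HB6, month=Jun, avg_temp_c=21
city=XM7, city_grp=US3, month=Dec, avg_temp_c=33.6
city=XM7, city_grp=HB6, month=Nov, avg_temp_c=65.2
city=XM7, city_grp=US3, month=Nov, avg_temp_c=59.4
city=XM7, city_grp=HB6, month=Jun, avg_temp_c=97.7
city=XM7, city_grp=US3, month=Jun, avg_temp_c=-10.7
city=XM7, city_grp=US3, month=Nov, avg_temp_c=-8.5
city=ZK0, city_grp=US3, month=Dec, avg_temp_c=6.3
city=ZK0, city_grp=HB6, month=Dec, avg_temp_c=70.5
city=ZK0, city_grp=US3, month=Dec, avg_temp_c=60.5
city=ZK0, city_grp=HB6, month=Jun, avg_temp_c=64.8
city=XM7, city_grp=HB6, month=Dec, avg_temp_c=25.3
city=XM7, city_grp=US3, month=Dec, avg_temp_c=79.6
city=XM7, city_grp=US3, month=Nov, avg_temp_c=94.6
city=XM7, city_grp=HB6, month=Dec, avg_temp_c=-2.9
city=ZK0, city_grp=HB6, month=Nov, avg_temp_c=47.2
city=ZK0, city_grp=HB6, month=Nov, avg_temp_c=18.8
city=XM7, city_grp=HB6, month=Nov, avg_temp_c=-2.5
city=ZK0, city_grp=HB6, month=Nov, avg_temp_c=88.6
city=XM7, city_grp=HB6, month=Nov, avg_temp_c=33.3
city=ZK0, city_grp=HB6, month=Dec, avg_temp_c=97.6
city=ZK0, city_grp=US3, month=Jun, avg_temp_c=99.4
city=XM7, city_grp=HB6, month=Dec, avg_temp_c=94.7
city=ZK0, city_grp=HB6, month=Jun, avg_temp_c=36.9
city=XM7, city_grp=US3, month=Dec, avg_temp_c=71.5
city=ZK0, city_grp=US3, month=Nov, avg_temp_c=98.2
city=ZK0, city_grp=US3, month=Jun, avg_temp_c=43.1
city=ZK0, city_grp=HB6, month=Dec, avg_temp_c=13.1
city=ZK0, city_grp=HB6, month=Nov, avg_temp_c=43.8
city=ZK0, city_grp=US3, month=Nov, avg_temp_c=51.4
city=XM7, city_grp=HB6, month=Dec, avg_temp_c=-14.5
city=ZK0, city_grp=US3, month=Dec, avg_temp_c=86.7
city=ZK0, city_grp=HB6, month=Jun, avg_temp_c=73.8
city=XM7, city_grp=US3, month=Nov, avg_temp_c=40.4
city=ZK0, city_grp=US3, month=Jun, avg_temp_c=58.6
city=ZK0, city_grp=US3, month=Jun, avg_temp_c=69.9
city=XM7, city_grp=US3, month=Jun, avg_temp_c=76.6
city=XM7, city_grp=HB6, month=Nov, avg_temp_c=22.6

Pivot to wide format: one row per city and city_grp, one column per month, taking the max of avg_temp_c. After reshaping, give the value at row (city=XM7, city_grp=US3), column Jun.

87.8

Rows with city=XM7, city_grp=US3 and month=Jun: avg_temp_c values are 22.3, 87.8, -10.7, 76.6.
max(22.3, 87.8, -10.7, 76.6) = 87.8.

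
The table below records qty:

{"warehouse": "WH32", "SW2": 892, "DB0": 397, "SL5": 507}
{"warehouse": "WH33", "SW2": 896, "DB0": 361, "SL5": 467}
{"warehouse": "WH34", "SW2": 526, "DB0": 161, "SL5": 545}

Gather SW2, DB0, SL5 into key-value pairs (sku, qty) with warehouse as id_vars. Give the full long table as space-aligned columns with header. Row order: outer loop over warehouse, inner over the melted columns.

warehouse  sku  qty
WH32       SW2  892
WH32       DB0  397
WH32       SL5  507
WH33       SW2  896
WH33       DB0  361
WH33       SL5  467
WH34       SW2  526
WH34       DB0  161
WH34       SL5  545

Each (warehouse, column) pair becomes one row: 3 × 3 = 9 rows.
For example, (WH32, SW2) → qty=892.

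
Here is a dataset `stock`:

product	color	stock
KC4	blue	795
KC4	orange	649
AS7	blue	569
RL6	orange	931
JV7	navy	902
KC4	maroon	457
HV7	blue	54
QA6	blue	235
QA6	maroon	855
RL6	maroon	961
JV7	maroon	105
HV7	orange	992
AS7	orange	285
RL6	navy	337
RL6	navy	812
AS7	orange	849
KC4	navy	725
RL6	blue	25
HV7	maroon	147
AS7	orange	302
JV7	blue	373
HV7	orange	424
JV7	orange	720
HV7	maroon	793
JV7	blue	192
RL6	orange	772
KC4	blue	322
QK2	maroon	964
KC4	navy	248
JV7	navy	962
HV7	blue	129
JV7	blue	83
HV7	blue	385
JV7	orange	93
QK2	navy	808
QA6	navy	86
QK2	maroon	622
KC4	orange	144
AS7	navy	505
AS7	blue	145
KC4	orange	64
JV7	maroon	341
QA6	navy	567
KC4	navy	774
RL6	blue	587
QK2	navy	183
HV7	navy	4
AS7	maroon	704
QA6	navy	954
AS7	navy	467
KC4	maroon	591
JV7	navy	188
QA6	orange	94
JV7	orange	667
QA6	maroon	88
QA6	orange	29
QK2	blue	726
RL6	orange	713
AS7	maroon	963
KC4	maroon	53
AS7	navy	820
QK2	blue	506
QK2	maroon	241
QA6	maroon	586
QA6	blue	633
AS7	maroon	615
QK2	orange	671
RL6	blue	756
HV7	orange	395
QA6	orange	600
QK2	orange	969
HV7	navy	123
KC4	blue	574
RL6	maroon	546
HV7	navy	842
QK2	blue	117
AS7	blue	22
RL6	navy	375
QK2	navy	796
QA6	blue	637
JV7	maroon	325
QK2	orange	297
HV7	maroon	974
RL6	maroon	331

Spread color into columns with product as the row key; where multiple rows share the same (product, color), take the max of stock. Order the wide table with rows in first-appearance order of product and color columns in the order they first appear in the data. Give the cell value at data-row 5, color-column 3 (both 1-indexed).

842

With rows in first-appearance order of product, row 5 is product=HV7. color columns in first-appearance order: blue, orange, navy, maroon; column 3 is navy.
Long rows with product=HV7, color=navy: max(4, 123, 842) = 842.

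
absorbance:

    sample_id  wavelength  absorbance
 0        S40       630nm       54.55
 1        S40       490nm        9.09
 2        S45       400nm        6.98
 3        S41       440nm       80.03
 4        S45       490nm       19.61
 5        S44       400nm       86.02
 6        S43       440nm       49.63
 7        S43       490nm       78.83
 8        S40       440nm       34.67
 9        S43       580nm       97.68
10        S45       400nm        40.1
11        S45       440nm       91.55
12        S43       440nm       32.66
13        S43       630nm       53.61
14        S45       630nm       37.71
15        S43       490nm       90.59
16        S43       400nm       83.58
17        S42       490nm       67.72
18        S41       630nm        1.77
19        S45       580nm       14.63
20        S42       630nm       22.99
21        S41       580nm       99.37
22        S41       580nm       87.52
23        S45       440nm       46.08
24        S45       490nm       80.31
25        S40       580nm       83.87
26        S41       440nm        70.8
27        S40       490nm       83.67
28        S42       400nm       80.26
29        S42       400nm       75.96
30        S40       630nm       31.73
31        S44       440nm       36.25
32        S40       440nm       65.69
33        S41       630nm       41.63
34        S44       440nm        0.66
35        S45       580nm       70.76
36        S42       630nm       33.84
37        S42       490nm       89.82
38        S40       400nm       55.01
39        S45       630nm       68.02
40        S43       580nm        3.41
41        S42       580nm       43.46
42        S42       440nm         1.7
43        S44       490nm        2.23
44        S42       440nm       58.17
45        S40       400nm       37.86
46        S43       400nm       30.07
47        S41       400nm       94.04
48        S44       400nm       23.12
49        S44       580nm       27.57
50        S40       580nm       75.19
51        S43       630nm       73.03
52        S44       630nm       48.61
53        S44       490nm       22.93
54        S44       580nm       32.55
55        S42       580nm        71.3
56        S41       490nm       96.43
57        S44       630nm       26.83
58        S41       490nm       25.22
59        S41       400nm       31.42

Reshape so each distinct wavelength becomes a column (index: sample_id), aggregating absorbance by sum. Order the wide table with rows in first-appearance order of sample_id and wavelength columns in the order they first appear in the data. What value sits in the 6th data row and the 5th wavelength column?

With rows in first-appearance order of sample_id, row 6 is sample_id=S42. wavelength columns in first-appearance order: 630nm, 490nm, 400nm, 440nm, 580nm; column 5 is 580nm.
Long rows with sample_id=S42, wavelength=580nm: 43.46 + 71.3 = 114.76.

114.76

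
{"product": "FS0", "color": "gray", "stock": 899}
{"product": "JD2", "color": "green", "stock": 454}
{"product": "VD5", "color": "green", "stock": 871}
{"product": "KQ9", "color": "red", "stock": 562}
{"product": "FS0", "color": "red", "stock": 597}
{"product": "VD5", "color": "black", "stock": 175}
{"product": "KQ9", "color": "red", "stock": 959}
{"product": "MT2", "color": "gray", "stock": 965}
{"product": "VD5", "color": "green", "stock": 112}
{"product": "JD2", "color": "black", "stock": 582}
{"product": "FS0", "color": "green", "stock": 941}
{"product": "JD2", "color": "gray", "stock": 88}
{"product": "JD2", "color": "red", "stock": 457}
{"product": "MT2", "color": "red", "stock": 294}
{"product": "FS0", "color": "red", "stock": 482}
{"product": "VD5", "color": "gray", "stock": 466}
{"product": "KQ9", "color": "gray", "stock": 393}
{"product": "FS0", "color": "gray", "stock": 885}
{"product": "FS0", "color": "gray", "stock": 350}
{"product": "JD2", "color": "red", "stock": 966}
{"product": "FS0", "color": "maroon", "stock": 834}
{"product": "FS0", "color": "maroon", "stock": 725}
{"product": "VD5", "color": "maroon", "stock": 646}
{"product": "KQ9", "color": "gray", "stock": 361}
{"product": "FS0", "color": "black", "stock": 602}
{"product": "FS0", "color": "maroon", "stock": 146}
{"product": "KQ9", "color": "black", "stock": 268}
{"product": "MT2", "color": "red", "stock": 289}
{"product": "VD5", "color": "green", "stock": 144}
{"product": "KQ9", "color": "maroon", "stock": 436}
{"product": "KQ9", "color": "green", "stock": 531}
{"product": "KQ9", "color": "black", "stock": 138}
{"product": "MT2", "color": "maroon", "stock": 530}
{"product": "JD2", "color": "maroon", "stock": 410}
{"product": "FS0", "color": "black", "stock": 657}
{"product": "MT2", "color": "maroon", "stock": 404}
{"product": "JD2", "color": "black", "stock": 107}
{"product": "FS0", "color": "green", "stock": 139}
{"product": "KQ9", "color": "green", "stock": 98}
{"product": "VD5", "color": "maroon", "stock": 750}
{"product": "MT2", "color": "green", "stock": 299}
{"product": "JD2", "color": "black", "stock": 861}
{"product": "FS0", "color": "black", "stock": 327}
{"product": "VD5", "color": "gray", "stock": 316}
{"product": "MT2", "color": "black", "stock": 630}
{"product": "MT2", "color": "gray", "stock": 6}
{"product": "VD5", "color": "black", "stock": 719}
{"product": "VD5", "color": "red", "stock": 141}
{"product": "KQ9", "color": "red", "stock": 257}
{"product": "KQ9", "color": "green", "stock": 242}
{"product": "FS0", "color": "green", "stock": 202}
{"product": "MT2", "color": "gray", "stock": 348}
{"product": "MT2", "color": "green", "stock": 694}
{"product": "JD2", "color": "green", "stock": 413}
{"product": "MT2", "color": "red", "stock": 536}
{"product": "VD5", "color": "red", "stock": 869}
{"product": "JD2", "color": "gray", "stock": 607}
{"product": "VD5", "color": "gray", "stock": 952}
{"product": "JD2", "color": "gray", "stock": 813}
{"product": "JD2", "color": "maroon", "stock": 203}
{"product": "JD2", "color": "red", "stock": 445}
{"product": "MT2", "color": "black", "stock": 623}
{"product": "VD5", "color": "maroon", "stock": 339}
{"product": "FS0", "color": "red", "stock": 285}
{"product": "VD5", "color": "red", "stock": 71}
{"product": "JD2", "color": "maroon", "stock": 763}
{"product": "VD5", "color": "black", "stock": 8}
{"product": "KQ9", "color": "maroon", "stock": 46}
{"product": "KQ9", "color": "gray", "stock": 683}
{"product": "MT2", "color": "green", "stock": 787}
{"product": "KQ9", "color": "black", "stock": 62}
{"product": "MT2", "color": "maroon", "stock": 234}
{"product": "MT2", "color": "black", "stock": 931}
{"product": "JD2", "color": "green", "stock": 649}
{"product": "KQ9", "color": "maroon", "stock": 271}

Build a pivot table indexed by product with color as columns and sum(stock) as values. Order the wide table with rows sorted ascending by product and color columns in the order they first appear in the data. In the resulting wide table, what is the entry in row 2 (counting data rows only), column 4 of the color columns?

With rows sorted ascending by product, row 2 is product=JD2. color columns in first-appearance order: gray, green, red, black, maroon; column 4 is black.
Long rows with product=JD2, color=black: 582 + 107 + 861 = 1550.

1550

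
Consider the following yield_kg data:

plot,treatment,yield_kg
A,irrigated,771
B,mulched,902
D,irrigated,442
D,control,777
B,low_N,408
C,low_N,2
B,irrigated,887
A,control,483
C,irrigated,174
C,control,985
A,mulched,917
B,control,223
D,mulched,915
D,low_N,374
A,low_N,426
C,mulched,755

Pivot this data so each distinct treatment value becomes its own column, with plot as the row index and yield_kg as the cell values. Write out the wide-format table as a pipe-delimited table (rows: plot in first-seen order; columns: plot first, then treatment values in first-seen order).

Columns: plot plus the 4 distinct treatment values (irrigated, mulched, control, low_N).
For example, row A column irrigated takes yield_kg=771 from the long row (A, irrigated).

| plot | irrigated | mulched | control | low_N |
| A | 771 | 917 | 483 | 426 |
| B | 887 | 902 | 223 | 408 |
| D | 442 | 915 | 777 | 374 |
| C | 174 | 755 | 985 | 2 |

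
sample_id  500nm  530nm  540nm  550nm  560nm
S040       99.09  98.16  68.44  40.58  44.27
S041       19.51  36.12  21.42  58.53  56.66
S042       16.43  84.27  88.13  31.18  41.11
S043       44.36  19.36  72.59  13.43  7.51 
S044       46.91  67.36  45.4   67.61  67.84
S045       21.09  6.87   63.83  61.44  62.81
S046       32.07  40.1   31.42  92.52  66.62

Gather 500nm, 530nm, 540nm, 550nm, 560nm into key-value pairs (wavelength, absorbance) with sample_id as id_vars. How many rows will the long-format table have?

7 sample_id values × 5 melted columns = 35 rows.

35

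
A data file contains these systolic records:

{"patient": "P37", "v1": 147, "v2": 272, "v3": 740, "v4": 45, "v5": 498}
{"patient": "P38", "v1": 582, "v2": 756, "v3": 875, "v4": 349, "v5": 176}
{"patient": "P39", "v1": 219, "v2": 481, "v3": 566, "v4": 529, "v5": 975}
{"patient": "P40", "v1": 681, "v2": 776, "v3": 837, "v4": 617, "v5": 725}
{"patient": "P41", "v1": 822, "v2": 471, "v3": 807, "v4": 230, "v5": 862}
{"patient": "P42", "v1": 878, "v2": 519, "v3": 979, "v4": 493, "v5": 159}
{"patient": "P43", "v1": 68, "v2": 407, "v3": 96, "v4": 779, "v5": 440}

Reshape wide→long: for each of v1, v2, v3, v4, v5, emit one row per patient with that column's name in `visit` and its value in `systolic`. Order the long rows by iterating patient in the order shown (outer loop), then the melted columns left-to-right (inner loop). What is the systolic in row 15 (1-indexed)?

975

35 rows total (7 × 5). Row 15: index ⌊(15-1)/5⌋ = 2 into patient → P39; (15-1) mod 5 = 4 into the melted columns → v5.
So row 15 is (P39, v5, 975); systolic = 975.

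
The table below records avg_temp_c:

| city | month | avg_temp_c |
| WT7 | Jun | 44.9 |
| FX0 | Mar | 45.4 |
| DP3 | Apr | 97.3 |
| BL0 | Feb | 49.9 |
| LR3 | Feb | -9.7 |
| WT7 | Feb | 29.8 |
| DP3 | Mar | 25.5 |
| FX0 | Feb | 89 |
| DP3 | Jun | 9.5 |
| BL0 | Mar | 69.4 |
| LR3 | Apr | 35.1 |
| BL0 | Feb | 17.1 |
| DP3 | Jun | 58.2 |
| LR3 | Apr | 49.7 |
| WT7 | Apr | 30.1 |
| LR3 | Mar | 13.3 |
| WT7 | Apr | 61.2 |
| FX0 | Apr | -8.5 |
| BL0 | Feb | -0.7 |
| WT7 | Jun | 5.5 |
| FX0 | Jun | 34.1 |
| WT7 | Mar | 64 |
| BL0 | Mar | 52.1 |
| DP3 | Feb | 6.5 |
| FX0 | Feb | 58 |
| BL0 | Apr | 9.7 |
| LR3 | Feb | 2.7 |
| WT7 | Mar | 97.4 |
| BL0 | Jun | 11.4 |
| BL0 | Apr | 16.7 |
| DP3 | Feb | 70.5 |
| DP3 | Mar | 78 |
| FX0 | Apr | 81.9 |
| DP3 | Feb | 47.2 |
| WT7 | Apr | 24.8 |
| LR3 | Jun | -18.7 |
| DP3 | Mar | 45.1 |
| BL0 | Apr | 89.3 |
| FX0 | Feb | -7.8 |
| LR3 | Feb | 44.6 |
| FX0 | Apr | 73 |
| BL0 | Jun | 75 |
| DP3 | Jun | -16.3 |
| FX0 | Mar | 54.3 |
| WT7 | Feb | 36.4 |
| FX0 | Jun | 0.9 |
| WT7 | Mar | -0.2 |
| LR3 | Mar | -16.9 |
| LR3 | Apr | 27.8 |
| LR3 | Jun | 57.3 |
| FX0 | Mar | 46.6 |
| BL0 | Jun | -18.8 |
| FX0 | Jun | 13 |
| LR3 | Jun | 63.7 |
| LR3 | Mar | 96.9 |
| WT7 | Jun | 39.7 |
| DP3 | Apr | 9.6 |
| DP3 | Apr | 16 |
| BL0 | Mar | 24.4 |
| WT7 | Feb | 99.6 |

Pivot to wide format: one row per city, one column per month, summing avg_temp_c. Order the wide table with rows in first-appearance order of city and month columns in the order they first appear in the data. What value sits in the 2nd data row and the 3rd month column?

With rows in first-appearance order of city, row 2 is city=FX0. month columns in first-appearance order: Jun, Mar, Apr, Feb; column 3 is Apr.
Long rows with city=FX0, month=Apr: -8.5 + 81.9 + 73 = 146.4.

146.4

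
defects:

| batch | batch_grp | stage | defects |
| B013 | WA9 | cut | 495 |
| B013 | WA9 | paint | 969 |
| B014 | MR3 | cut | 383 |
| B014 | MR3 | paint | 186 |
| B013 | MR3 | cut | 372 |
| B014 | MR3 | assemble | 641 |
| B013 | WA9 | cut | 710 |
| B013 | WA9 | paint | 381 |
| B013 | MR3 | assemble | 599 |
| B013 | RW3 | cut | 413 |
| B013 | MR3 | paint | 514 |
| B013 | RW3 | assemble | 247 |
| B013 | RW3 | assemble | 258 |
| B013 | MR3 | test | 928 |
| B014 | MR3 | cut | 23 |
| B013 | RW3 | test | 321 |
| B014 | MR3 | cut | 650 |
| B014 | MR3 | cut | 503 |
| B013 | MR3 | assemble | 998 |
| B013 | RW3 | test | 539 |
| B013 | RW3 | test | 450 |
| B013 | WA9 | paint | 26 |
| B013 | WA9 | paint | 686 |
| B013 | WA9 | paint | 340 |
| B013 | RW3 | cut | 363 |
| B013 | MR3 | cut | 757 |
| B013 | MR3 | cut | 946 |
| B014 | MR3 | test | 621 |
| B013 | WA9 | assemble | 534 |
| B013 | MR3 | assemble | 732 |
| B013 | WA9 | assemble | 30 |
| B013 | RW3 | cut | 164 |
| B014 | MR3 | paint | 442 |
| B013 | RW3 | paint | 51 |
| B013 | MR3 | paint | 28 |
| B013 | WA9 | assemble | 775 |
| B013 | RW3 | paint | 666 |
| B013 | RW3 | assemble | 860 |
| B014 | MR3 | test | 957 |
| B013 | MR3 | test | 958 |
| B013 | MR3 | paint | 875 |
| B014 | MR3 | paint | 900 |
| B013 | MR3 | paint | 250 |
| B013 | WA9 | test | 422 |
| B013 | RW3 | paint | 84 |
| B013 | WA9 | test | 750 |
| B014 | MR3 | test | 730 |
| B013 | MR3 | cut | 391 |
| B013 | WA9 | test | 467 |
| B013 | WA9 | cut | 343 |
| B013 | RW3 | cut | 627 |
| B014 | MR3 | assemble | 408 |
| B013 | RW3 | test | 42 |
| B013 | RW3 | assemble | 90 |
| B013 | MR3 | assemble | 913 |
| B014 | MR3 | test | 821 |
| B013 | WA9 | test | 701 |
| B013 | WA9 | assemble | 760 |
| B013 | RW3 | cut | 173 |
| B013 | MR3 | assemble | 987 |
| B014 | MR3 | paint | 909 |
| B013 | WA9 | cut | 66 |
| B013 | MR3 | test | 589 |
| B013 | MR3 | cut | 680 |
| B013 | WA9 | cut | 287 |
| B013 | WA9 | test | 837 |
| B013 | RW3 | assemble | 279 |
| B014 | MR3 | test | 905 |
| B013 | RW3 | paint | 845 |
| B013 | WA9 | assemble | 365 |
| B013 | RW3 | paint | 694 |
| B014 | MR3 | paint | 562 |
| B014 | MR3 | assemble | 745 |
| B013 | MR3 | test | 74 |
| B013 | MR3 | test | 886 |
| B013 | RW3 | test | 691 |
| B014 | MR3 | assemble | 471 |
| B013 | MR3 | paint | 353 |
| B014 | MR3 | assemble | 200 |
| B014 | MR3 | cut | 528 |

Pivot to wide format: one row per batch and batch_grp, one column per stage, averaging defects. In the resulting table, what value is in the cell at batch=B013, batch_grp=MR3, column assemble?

Rows with batch=B013, batch_grp=MR3 and stage=assemble: defects values are 599, 998, 732, 913, 987.
(599 + 998 + 732 + 913 + 987) / 5 = 845.80.

845.80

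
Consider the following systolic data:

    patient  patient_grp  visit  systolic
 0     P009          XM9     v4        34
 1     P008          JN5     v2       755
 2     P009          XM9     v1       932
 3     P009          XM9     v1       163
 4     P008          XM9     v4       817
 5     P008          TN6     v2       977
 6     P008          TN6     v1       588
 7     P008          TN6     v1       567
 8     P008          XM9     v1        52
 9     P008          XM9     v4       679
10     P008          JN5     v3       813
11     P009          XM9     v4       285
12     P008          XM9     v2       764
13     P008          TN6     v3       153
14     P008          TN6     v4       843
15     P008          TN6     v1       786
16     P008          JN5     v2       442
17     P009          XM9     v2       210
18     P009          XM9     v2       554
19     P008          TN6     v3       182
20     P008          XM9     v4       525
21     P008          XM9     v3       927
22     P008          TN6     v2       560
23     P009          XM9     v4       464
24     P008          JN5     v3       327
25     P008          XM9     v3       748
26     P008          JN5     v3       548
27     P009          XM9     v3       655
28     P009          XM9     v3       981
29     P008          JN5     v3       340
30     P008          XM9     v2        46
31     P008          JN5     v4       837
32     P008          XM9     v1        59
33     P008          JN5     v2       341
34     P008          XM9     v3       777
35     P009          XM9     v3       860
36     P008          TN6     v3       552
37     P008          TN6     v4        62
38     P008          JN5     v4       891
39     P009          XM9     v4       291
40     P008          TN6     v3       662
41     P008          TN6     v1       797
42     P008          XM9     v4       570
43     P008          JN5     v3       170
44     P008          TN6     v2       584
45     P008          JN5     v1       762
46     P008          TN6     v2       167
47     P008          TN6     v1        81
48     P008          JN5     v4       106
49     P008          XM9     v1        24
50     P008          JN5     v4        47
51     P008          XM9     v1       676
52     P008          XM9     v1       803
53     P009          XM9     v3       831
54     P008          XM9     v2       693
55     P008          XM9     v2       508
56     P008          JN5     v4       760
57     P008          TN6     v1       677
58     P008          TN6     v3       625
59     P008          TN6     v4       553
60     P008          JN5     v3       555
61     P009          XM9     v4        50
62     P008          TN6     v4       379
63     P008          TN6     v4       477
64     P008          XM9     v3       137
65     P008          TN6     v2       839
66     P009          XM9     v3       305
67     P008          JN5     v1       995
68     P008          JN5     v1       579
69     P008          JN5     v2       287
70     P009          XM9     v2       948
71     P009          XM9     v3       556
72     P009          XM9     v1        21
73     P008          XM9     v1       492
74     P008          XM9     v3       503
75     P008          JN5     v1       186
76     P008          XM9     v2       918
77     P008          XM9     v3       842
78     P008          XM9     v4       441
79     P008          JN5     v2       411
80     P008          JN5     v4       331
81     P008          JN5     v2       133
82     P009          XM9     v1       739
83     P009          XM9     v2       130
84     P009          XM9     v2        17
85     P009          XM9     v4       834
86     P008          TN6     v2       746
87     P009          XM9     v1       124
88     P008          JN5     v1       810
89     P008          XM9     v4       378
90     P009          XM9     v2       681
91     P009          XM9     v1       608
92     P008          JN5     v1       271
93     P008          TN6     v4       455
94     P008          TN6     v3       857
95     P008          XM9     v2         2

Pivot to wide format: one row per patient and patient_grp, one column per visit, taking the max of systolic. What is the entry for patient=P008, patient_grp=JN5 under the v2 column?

755

Rows with patient=P008, patient_grp=JN5 and visit=v2: systolic values are 755, 442, 341, 287, 411, 133.
max(755, 442, 341, 287, 411, 133) = 755.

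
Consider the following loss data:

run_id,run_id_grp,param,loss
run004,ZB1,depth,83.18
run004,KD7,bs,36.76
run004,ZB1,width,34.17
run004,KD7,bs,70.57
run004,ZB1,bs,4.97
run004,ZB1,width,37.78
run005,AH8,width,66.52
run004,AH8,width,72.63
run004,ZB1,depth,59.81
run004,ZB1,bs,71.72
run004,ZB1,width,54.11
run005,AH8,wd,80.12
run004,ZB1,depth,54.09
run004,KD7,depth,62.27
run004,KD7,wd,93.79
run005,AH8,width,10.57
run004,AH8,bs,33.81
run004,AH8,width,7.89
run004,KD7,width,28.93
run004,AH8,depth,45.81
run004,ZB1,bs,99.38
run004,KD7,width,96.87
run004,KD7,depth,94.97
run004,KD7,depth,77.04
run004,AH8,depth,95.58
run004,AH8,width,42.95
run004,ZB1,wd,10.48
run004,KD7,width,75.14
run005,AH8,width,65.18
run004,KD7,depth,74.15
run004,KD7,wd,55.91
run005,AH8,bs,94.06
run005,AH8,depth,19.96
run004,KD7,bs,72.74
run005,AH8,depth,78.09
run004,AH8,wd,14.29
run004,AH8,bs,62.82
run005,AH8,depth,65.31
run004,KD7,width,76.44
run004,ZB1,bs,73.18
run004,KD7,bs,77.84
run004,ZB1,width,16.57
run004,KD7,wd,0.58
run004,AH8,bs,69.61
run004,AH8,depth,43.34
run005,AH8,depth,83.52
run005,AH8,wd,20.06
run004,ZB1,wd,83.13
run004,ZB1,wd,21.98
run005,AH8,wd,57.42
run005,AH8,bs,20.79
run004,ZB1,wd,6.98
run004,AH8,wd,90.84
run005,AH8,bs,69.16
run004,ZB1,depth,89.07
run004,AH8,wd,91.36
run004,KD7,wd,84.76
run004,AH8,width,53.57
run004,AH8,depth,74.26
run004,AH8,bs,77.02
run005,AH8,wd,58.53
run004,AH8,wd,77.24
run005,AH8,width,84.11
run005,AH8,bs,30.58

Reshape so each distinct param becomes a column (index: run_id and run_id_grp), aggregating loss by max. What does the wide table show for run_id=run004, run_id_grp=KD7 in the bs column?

Rows with run_id=run004, run_id_grp=KD7 and param=bs: loss values are 36.76, 70.57, 72.74, 77.84.
max(36.76, 70.57, 72.74, 77.84) = 77.84.

77.84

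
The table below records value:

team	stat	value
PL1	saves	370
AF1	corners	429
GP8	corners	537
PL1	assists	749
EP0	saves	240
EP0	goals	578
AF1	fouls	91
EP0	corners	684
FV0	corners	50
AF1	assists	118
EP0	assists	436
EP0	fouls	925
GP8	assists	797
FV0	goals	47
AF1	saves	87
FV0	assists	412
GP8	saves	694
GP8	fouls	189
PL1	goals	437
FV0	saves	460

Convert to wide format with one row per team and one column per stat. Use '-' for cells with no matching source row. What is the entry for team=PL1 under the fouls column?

No long-format row has team=PL1 and stat=fouls, so the cell is -.

-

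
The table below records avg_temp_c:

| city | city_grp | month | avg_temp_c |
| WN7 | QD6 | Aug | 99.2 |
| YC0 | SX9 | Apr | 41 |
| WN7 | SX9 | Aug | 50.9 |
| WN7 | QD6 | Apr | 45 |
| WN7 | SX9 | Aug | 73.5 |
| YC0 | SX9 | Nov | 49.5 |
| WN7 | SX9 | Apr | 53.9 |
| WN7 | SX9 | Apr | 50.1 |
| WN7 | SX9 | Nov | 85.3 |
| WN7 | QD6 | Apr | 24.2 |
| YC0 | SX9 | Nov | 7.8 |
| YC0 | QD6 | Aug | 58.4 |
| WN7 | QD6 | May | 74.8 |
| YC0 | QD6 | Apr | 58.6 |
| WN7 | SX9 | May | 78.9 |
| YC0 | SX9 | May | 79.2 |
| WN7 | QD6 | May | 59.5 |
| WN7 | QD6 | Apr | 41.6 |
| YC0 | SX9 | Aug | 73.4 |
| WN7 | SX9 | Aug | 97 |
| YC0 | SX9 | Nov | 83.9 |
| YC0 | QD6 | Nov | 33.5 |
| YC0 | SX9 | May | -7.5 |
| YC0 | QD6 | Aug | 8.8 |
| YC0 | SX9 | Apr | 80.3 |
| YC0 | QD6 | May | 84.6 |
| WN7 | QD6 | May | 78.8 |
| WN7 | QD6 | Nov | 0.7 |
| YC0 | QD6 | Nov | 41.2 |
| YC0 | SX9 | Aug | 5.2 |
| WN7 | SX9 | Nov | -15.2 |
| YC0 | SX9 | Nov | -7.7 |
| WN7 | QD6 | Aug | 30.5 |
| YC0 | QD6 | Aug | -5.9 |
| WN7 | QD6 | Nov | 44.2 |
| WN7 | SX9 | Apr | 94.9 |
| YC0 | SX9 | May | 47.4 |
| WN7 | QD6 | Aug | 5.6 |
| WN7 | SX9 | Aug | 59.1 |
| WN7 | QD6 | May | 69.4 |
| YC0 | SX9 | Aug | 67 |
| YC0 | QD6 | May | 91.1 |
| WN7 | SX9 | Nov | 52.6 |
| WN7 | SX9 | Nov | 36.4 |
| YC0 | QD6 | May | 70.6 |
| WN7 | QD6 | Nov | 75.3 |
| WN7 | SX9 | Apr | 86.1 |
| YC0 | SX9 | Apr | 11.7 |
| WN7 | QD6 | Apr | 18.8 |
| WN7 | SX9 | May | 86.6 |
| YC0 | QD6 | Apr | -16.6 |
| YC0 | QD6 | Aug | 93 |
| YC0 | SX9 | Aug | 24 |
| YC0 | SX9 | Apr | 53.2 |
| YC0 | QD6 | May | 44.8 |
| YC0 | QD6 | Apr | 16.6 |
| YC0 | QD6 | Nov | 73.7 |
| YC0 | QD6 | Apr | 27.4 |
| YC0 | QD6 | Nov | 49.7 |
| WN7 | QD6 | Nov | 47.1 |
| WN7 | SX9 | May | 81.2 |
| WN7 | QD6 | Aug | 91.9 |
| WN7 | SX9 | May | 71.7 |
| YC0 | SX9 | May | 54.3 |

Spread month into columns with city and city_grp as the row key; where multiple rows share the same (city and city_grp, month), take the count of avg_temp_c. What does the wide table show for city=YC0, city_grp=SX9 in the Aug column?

4

Rows with city=YC0, city_grp=SX9 and month=Aug: avg_temp_c values are 73.4, 5.2, 67, 24.
4 rows match — count = 4.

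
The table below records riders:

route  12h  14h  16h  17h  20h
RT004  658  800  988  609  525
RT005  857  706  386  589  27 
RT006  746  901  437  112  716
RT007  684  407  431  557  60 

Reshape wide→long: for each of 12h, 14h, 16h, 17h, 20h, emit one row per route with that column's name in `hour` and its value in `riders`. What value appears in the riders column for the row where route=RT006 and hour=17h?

112

Unpivoting turns each (route, wide-column) pair into one long row.
The wide cell at row RT006, column 17h holds 112, so the long row (RT006, 17h) has riders=112.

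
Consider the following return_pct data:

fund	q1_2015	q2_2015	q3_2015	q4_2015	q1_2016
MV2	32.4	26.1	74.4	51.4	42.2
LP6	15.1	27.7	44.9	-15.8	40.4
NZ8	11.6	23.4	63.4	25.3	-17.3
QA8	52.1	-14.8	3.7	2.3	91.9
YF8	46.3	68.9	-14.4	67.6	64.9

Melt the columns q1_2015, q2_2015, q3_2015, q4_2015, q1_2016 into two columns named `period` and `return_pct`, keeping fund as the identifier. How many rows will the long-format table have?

25

5 fund values × 5 melted columns = 25 rows.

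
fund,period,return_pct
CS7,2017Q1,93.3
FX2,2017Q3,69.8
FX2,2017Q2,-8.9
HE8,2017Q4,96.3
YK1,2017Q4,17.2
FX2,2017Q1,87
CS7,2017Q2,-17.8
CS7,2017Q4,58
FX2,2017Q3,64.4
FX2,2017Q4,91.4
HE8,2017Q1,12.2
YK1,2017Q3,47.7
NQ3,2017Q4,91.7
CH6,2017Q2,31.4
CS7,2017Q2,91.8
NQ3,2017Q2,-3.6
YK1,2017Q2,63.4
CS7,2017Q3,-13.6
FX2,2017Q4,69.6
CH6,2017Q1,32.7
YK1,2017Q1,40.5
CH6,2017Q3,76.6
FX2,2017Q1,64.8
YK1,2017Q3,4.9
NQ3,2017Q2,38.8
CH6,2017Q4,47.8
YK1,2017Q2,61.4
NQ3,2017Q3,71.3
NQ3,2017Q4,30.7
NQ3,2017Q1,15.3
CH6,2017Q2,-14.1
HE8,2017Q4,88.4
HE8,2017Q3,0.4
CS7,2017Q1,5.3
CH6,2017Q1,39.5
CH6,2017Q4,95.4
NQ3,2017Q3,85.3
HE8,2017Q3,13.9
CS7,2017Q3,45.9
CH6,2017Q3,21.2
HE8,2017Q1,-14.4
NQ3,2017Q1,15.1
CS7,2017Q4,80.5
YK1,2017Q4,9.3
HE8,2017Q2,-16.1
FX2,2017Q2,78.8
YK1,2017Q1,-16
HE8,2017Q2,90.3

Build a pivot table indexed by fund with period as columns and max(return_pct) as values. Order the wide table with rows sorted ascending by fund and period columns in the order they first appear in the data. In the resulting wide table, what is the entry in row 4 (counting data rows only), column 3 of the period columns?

With rows sorted ascending by fund, row 4 is fund=HE8. period columns in first-appearance order: 2017Q1, 2017Q3, 2017Q2, 2017Q4; column 3 is 2017Q2.
Long rows with fund=HE8, period=2017Q2: max(-16.1, 90.3) = 90.3.

90.3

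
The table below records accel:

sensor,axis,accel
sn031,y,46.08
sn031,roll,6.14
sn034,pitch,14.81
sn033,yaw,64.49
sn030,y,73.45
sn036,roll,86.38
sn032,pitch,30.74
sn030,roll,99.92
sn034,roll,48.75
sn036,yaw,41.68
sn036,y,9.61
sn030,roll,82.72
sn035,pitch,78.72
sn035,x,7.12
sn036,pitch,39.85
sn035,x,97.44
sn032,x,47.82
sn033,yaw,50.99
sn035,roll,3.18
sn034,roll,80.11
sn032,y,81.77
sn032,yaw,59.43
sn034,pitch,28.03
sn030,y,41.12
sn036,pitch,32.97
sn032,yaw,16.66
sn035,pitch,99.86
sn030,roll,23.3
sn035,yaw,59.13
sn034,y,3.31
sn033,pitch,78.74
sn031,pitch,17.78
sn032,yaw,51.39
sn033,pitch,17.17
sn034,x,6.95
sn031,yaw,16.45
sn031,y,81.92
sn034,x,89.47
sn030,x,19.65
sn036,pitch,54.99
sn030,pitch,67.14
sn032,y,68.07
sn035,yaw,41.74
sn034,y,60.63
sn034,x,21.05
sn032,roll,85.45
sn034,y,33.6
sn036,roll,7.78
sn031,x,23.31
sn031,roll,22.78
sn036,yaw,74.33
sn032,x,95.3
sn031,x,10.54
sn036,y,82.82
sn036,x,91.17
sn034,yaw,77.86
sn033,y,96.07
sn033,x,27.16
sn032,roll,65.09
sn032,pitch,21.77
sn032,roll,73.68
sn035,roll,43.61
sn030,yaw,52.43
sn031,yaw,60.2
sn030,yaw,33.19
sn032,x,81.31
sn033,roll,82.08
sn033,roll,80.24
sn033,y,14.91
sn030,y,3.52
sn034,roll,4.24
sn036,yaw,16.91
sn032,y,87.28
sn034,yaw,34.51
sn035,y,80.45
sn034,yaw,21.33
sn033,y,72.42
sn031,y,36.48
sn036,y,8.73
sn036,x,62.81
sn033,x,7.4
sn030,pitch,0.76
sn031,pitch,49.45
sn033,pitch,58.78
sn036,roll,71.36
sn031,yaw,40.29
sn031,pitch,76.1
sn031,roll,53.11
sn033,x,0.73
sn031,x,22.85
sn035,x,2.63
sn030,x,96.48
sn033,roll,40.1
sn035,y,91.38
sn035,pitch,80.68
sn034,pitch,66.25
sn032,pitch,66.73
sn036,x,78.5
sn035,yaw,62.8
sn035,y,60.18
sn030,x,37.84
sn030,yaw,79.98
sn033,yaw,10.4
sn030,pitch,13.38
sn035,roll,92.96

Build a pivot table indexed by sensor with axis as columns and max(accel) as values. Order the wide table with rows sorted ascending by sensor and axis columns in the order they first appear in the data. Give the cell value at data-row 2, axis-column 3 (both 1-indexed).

With rows sorted ascending by sensor, row 2 is sensor=sn031. axis columns in first-appearance order: y, roll, pitch, yaw, x; column 3 is pitch.
Long rows with sensor=sn031, axis=pitch: max(17.78, 49.45, 76.1) = 76.1.

76.1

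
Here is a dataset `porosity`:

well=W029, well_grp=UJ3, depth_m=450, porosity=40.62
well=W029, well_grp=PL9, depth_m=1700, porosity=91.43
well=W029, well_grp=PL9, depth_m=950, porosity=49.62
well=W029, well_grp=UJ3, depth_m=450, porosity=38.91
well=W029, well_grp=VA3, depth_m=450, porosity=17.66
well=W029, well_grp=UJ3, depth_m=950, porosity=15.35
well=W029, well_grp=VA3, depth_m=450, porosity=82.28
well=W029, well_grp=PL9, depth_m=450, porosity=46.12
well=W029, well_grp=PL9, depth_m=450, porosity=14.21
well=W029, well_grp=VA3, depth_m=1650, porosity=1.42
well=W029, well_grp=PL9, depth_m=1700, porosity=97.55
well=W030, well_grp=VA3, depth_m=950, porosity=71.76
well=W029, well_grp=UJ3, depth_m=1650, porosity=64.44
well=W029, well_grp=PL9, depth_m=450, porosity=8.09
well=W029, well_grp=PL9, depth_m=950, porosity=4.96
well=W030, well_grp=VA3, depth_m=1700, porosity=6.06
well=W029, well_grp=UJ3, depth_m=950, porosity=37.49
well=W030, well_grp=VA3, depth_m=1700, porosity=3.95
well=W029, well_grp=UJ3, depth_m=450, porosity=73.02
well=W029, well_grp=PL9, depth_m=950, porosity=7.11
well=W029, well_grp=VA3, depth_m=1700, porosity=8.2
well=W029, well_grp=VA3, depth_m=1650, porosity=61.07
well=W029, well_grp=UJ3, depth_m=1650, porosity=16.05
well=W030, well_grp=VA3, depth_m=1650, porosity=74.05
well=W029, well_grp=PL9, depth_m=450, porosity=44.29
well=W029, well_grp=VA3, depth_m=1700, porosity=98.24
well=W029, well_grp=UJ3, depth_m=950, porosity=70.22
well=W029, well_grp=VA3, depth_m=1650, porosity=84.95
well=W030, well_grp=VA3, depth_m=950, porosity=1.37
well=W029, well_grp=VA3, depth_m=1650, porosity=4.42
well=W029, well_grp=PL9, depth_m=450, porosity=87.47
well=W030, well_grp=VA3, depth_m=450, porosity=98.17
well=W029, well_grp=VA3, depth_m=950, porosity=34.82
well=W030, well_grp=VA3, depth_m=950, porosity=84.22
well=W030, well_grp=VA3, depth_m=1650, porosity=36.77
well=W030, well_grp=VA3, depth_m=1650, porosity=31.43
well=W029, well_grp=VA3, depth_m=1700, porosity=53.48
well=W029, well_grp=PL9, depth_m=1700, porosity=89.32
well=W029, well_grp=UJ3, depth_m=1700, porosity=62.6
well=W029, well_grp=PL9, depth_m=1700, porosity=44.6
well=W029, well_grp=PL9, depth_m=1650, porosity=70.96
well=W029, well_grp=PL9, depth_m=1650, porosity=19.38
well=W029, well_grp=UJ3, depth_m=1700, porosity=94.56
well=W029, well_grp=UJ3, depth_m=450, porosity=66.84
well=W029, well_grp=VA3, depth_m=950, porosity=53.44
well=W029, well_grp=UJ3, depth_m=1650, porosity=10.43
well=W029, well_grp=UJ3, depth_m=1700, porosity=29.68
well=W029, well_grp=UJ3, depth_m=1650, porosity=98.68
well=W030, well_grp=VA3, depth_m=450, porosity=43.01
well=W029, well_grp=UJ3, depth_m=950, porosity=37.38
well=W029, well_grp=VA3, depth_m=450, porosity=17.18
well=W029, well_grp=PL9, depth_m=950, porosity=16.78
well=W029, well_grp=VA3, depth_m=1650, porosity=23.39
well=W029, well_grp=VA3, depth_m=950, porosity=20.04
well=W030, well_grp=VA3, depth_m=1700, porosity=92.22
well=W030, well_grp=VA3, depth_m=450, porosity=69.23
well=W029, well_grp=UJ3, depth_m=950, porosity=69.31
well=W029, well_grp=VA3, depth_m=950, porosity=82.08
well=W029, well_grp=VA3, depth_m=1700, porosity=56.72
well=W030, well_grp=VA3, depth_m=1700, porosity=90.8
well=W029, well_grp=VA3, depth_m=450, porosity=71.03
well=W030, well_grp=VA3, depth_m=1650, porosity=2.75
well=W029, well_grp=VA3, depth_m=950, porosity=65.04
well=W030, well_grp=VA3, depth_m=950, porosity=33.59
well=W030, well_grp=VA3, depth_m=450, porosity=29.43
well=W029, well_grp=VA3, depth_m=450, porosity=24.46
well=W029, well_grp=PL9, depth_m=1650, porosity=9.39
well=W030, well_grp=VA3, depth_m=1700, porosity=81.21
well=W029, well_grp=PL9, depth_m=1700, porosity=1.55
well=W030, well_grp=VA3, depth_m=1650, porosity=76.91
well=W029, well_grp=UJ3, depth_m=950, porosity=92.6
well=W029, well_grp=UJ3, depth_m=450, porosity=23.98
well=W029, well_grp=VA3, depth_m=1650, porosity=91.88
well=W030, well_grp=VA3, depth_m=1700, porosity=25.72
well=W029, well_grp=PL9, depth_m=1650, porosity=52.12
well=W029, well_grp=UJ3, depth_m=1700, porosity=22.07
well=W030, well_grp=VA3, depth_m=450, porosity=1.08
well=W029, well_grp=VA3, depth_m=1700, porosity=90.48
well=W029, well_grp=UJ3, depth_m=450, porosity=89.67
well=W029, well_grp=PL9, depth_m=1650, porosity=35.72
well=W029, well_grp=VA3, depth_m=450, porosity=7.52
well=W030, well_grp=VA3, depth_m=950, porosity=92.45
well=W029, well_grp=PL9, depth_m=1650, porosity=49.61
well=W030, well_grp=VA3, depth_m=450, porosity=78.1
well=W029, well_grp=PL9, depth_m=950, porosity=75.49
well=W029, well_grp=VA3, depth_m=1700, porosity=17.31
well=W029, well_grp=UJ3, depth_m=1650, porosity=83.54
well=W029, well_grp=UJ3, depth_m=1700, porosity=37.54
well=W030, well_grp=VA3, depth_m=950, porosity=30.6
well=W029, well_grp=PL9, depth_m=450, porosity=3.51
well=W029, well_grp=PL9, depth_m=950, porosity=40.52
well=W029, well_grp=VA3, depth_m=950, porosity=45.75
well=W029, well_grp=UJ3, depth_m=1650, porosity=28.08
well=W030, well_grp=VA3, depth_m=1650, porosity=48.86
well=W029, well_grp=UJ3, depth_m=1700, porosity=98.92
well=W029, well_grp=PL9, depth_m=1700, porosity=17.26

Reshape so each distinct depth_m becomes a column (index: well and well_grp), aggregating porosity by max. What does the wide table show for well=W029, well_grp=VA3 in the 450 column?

Rows with well=W029, well_grp=VA3 and depth_m=450: porosity values are 17.66, 82.28, 17.18, 71.03, 24.46, 7.52.
max(17.66, 82.28, 17.18, 71.03, 24.46, 7.52) = 82.28.

82.28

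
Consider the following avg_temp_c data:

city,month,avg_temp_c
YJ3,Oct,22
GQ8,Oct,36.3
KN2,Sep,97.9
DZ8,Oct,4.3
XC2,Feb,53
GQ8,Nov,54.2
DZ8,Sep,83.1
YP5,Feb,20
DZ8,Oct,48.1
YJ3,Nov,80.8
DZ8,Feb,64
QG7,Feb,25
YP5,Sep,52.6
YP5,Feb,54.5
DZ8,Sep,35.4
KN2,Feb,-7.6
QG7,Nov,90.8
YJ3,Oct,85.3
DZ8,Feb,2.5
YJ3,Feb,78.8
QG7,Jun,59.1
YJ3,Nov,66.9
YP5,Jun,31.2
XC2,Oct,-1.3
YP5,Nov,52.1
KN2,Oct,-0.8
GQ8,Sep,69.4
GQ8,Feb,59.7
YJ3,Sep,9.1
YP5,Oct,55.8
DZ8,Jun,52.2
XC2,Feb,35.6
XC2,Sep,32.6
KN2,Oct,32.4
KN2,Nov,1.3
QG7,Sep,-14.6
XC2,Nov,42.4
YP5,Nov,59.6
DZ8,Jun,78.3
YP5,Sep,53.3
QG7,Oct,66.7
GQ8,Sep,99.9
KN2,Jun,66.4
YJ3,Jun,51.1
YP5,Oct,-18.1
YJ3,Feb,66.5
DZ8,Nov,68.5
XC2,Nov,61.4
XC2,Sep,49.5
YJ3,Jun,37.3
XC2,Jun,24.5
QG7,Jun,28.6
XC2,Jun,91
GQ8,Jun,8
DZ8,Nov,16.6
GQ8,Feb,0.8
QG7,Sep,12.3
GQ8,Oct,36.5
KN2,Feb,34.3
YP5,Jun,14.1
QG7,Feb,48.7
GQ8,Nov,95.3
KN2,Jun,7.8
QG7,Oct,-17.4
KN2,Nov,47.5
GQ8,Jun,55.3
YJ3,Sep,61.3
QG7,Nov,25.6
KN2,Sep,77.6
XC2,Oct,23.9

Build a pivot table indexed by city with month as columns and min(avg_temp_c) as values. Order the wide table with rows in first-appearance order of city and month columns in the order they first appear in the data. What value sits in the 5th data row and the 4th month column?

With rows in first-appearance order of city, row 5 is city=XC2. month columns in first-appearance order: Oct, Sep, Feb, Nov, Jun; column 4 is Nov.
Long rows with city=XC2, month=Nov: min(42.4, 61.4) = 42.4.

42.4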